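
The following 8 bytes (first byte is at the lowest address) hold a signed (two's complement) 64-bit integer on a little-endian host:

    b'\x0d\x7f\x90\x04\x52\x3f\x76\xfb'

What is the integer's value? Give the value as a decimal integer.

-327004301441335539

Little-endian stores the least-significant byte at the lowest address.
Reassemble most-significant byte first: FB 76 3F 52 04 90 7F 0D → 0xFB763F5204907F0D.
Top bit is set, so as a signed 64-bit value this is 0xFB763F5204907F0D − 2^64 = -327004301441335539.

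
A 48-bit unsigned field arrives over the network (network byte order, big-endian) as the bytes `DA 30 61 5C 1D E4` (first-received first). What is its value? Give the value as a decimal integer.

In big-endian order the high byte comes first in memory.
The bytes are already most-significant first: 0xDA30615C1DE4.
0xDA30615C1DE4 = 239901326712292.

239901326712292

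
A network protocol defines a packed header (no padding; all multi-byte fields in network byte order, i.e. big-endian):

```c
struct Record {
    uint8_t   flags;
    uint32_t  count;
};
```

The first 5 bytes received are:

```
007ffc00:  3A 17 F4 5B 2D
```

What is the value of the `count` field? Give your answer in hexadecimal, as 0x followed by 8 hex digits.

0x17F45B2D

`count` follows `flags` (1 byte), so it starts at byte offset 1 and occupies 4 bytes.
Bytes at offsets 1..4: 17 F4 5B 2D.
Big-endian stores the most-significant byte at the lowest address.
The bytes are already most-significant first: 0x17F45B2D.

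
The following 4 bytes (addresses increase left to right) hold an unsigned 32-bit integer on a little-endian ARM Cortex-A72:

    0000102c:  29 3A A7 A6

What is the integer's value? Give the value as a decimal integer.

Little-endian: lowest address holds the least-significant byte.
Reassemble most-significant byte first: A6 A7 3A 29 → 0xA6A73A29.
0xA6A73A29 = 2795977257.

2795977257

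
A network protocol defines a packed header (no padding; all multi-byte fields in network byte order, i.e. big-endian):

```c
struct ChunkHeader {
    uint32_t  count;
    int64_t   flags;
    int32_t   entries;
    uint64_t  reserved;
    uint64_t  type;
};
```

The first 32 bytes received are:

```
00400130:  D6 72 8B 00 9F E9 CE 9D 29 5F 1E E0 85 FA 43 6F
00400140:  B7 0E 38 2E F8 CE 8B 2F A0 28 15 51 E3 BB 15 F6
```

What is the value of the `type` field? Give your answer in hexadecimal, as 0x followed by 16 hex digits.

`type` follows `count` (4 B), `flags` (8 B), `entries` (4 B), `reserved` (8 B), so it starts at offset 4 + 8 + 4 + 8 = 24 and occupies 8 bytes.
Bytes at offsets 24..31: A0 28 15 51 E3 BB 15 F6.
Big-endian: lowest address holds the most-significant byte.
The bytes are already most-significant first: 0xA0281551E3BB15F6.

0xA0281551E3BB15F6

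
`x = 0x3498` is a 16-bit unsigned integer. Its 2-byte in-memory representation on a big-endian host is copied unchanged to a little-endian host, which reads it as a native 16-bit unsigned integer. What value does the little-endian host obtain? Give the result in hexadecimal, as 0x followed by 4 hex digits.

Stored big-endian, the bytes at ascending addresses are 34 98.
Read back as little-endian, the first byte is least significant, giving 0x9834.

0x9834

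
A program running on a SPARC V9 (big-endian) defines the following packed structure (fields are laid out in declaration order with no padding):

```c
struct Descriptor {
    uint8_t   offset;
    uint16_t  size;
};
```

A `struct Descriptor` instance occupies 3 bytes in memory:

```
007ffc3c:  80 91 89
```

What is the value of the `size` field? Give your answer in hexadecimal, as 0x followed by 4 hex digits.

`size` follows `offset` (1 byte), so it starts at byte offset 1 and occupies 2 bytes.
Bytes at offsets 1..2: 91 89.
In big-endian order the high byte comes first in memory.
The bytes are already most-significant first: 0x9189.

0x9189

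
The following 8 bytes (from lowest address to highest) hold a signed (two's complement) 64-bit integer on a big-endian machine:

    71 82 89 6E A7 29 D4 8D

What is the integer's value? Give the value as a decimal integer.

8179250981602186381

Big-endian stores the most-significant byte at the lowest address.
The bytes are already most-significant first: 0x7182896EA729D48D.
0x7182896EA729D48D = 8179250981602186381.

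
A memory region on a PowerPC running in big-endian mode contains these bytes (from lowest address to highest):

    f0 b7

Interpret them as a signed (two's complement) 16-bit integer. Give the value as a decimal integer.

-3913

In big-endian order the high byte comes first in memory.
The bytes are already most-significant first: 0xF0B7.
Top bit is set, so as a signed 16-bit value this is 0xF0B7 − 2^16 = -3913.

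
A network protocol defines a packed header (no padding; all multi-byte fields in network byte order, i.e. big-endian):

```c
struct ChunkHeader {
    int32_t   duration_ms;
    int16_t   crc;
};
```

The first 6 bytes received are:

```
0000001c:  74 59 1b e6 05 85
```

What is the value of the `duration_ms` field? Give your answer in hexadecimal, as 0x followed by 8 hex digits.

0x74591BE6

`duration_ms` is the first field, at byte offset 0, occupying 4 bytes.
Bytes at offsets 0..3: 74 59 1B E6.
In big-endian order the high byte comes first in memory.
The bytes are already most-significant first: 0x74591BE6.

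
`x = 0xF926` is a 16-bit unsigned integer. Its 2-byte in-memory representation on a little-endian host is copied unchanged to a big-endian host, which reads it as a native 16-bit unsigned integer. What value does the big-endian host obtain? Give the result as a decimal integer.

Stored little-endian, the bytes at ascending addresses are 26 F9.
Read back as big-endian, the last byte is least significant, giving 0x26F9.
0x26F9 = 9977.

9977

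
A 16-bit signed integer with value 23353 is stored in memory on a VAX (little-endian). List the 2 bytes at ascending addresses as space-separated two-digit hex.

39 5B

23353 in hexadecimal, padded to 16 bits, is 0x5B39.
Split into bytes (most-significant first): 5B 39.
Little-endian: lowest address holds the least-significant byte.
So at ascending addresses the bytes are 39 5B.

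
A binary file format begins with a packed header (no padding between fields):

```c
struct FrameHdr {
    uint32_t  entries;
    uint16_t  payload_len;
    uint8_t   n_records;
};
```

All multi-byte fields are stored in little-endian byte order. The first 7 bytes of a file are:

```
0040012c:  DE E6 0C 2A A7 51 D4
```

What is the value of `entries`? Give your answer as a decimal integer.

705488606

`entries` is the first field, at byte offset 0, occupying 4 bytes.
Bytes at offsets 0..3: DE E6 0C 2A.
Little-endian: lowest address holds the least-significant byte.
Reassemble most-significant byte first: 2A 0C E6 DE → 0x2A0CE6DE.
0x2A0CE6DE = 705488606.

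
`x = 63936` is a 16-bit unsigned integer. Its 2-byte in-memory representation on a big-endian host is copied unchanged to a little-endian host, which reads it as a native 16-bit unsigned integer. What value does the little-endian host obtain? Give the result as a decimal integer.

63936 in 16-bit hexadecimal is 0xF9C0.
Stored big-endian, the bytes at ascending addresses are F9 C0.
Read back as little-endian, the first byte is least significant, giving 0xC0F9.
0xC0F9 = 49401.

49401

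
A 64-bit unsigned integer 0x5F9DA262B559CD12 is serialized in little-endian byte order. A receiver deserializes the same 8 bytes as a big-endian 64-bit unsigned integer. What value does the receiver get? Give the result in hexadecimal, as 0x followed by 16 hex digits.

0x12CD59B562A29D5F

Stored little-endian, the bytes at ascending addresses are 12 CD 59 B5 62 A2 9D 5F.
Read back as big-endian, the last byte is least significant, giving 0x12CD59B562A29D5F.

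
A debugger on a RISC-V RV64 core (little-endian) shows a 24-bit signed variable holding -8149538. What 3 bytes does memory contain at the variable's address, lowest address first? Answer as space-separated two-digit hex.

DE A5 83

Two's complement of -8149538 in 24 bits: 8149538 = 0x7C5A22; invert → 0x83A5DD; add 1 → 0x83A5DE.
Split into bytes (most-significant first): 83 A5 DE.
Little-endian stores the least-significant byte at the lowest address.
So at ascending addresses the bytes are DE A5 83.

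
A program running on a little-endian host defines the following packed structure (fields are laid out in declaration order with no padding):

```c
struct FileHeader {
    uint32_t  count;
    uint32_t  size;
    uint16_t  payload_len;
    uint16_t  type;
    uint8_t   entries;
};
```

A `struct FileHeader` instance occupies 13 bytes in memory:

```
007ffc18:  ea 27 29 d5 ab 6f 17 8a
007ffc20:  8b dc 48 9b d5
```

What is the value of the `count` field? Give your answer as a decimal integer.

3576244202

`count` is the first field, at byte offset 0, occupying 4 bytes.
Bytes at offsets 0..3: EA 27 29 D5.
Little-endian: lowest address holds the least-significant byte.
Reassemble most-significant byte first: D5 29 27 EA → 0xD52927EA.
0xD52927EA = 3576244202.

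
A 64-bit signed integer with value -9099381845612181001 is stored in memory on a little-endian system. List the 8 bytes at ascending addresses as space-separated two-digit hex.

F7 C9 A5 08 6C 80 B8 81

Two's complement of -9099381845612181001 in 64 bits: 9099381845612181001 = 0x7E477F93F75A3609; invert → 0x81B8806C08A5C9F6; add 1 → 0x81B8806C08A5C9F7.
Split into bytes (most-significant first): 81 B8 80 6C 08 A5 C9 F7.
Little-endian: lowest address holds the least-significant byte.
So at ascending addresses the bytes are F7 C9 A5 08 6C 80 B8 81.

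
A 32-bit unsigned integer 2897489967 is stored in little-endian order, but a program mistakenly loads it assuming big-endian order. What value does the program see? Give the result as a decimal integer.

791721132

2897489967 in 32-bit hexadecimal is 0xACB4302F.
Stored little-endian, the bytes at ascending addresses are 2F 30 B4 AC.
Read back as big-endian, the last byte is least significant, giving 0x2F30B4AC.
0x2F30B4AC = 791721132.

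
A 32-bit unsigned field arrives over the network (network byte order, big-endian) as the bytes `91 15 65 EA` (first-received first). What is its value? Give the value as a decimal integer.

2434098666

Big-endian: lowest address holds the most-significant byte.
The bytes are already most-significant first: 0x911565EA.
0x911565EA = 2434098666.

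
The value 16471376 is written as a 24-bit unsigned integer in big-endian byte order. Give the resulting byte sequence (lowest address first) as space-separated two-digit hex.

FB 55 50

16471376 in hexadecimal, padded to 24 bits, is 0xFB5550.
Split into bytes (most-significant first): FB 55 50.
Big-endian stores the most-significant byte at the lowest address.
So the memory order matches the most-significant-first order: FB 55 50.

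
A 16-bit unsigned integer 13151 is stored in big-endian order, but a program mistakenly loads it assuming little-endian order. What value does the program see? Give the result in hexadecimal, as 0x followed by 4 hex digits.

13151 in 16-bit hexadecimal is 0x335F.
Stored big-endian, the bytes at ascending addresses are 33 5F.
Read back as little-endian, the first byte is least significant, giving 0x5F33.

0x5F33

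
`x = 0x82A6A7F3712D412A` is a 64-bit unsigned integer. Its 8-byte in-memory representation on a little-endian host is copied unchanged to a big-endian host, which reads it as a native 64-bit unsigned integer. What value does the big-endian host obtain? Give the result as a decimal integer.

Stored little-endian, the bytes at ascending addresses are 2A 41 2D 71 F3 A7 A6 82.
Read back as big-endian, the last byte is least significant, giving 0x2A412D71F3A7A682.
0x2A412D71F3A7A682 = 3044764790521570946.

3044764790521570946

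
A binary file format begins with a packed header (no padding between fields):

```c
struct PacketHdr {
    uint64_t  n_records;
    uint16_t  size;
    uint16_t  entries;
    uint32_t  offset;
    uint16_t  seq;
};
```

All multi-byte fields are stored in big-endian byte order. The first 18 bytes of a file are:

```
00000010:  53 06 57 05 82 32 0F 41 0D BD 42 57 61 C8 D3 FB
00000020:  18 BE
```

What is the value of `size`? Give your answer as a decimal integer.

`size` follows `n_records` (8 bytes), so it starts at byte offset 8 and occupies 2 bytes.
Bytes at offsets 8..9: 0D BD.
Big-endian stores the most-significant byte at the lowest address.
The bytes are already most-significant first: 0x0DBD.
0x0DBD = 3517.

3517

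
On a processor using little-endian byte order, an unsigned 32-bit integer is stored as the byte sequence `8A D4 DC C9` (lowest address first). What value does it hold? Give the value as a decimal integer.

Little-endian stores the least-significant byte at the lowest address.
Reassemble most-significant byte first: C9 DC D4 8A → 0xC9DCD48A.
0xC9DCD48A = 3386692746.

3386692746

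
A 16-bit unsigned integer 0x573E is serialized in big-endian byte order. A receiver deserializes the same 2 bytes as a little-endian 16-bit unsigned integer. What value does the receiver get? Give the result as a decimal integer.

15959

Stored big-endian, the bytes at ascending addresses are 57 3E.
Read back as little-endian, the first byte is least significant, giving 0x3E57.
0x3E57 = 15959.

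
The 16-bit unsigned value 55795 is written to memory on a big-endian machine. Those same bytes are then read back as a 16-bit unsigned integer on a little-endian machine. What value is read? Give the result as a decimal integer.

62425

55795 in 16-bit hexadecimal is 0xD9F3.
Stored big-endian, the bytes at ascending addresses are D9 F3.
Read back as little-endian, the first byte is least significant, giving 0xF3D9.
0xF3D9 = 62425.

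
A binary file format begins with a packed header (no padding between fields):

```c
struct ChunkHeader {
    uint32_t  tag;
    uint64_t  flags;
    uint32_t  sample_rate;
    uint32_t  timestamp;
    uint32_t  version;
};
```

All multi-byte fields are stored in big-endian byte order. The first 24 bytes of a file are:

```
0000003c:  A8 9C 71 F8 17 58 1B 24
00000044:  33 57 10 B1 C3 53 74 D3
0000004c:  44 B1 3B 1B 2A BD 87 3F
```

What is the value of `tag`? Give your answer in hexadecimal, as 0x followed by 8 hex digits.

0xA89C71F8

`tag` is the first field, at byte offset 0, occupying 4 bytes.
Bytes at offsets 0..3: A8 9C 71 F8.
Big-endian stores the most-significant byte at the lowest address.
The bytes are already most-significant first: 0xA89C71F8.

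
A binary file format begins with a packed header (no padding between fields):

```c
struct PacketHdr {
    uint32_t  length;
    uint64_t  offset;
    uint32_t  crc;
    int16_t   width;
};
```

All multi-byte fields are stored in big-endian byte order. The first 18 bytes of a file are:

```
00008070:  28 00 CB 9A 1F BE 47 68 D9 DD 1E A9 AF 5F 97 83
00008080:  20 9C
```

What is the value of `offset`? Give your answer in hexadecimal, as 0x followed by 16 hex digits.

0x1FBE4768D9DD1EA9

`offset` follows `length` (4 bytes), so it starts at byte offset 4 and occupies 8 bytes.
Bytes at offsets 4..11: 1F BE 47 68 D9 DD 1E A9.
In big-endian order the high byte comes first in memory.
The bytes are already most-significant first: 0x1FBE4768D9DD1EA9.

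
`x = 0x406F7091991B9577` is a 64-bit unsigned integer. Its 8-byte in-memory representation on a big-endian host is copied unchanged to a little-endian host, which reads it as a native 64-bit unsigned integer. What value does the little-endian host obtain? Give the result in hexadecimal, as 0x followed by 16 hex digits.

Stored big-endian, the bytes at ascending addresses are 40 6F 70 91 99 1B 95 77.
Read back as little-endian, the first byte is least significant, giving 0x77951B9991706F40.

0x77951B9991706F40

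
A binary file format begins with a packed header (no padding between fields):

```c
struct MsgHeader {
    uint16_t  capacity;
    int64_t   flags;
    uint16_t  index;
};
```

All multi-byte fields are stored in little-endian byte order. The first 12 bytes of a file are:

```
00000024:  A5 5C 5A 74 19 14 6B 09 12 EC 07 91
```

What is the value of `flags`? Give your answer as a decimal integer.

-1436074975674403750

`flags` follows `capacity` (2 bytes), so it starts at byte offset 2 and occupies 8 bytes.
Bytes at offsets 2..9: 5A 74 19 14 6B 09 12 EC.
In little-endian order the low byte comes first in memory.
Reassemble most-significant byte first: EC 12 09 6B 14 19 74 5A → 0xEC12096B1419745A.
Top bit is set, so as a signed 64-bit value this is 0xEC12096B1419745A − 2^64 = -1436074975674403750.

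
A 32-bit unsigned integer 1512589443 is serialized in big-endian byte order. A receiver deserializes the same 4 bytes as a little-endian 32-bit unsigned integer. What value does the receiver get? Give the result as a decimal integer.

1512589443 in 32-bit hexadecimal is 0x5A284883.
Stored big-endian, the bytes at ascending addresses are 5A 28 48 83.
Read back as little-endian, the first byte is least significant, giving 0x8348285A.
0x8348285A = 2202544218.

2202544218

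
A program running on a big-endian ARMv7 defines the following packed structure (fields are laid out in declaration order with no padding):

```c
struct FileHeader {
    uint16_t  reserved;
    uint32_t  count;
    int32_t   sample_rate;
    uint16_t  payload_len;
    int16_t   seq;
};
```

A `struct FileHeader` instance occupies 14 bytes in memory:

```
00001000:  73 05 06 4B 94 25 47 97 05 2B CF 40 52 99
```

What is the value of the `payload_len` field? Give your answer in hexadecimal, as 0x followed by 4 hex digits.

0xCF40

`payload_len` follows `reserved` (2 B), `count` (4 B), `sample_rate` (4 B), so it starts at offset 2 + 4 + 4 = 10 and occupies 2 bytes.
Bytes at offsets 10..11: CF 40.
Big-endian stores the most-significant byte at the lowest address.
The bytes are already most-significant first: 0xCF40.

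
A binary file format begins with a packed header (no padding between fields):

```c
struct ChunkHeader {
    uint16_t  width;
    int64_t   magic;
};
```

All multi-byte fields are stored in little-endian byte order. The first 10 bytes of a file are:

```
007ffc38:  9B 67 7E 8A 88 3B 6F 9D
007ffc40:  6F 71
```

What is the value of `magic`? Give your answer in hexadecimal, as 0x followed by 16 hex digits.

`magic` follows `width` (2 bytes), so it starts at byte offset 2 and occupies 8 bytes.
Bytes at offsets 2..9: 7E 8A 88 3B 6F 9D 6F 71.
In little-endian order the low byte comes first in memory.
Reassemble most-significant byte first: 71 6F 9D 6F 3B 88 8A 7E → 0x716F9D6F3B888A7E.

0x716F9D6F3B888A7E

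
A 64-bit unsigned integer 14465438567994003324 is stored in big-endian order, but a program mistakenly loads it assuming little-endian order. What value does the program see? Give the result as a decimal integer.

8975538292301742024

14465438567994003324 in 64-bit hexadecimal is 0xC8BF8FBC85848F7C.
Stored big-endian, the bytes at ascending addresses are C8 BF 8F BC 85 84 8F 7C.
Read back as little-endian, the first byte is least significant, giving 0x7C8F8485BC8FBFC8.
0x7C8F8485BC8FBFC8 = 8975538292301742024.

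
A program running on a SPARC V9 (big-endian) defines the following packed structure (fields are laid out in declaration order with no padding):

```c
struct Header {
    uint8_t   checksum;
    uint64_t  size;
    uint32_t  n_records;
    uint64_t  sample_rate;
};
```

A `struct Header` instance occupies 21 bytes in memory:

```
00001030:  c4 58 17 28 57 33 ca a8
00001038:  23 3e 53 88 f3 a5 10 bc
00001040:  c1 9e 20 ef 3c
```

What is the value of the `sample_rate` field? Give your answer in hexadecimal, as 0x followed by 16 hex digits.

`sample_rate` follows `checksum` (1 B), `size` (8 B), `n_records` (4 B), so it starts at offset 1 + 8 + 4 = 13 and occupies 8 bytes.
Bytes at offsets 13..20: A5 10 BC C1 9E 20 EF 3C.
Big-endian stores the most-significant byte at the lowest address.
The bytes are already most-significant first: 0xA510BCC19E20EF3C.

0xA510BCC19E20EF3C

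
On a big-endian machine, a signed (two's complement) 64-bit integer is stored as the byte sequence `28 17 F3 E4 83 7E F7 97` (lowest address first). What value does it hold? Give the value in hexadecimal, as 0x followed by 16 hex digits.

0x2817F3E4837EF797

Big-endian stores the most-significant byte at the lowest address.
The bytes are already most-significant first: 0x2817F3E4837EF797.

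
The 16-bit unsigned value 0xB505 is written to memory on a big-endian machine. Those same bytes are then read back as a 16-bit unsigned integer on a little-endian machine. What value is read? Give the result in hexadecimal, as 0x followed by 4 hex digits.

0x05B5

Stored big-endian, the bytes at ascending addresses are B5 05.
Read back as little-endian, the first byte is least significant, giving 0x05B5.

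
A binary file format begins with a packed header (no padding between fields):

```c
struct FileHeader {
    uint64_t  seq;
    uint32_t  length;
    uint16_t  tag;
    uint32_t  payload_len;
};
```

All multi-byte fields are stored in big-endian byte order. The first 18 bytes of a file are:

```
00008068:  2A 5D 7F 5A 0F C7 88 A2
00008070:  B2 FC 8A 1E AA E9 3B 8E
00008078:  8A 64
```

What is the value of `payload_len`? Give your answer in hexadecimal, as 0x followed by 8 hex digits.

`payload_len` follows `seq` (8 B), `length` (4 B), `tag` (2 B), so it starts at offset 8 + 4 + 2 = 14 and occupies 4 bytes.
Bytes at offsets 14..17: 3B 8E 8A 64.
Big-endian: lowest address holds the most-significant byte.
The bytes are already most-significant first: 0x3B8E8A64.

0x3B8E8A64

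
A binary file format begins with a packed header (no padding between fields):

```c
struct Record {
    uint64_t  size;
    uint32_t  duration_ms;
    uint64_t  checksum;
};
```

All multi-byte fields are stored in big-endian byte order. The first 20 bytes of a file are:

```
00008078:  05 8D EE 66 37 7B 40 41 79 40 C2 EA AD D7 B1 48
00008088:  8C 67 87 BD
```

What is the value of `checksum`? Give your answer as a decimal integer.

12526675813705680829

`checksum` follows `size` (8 B), `duration_ms` (4 B), so it starts at offset 8 + 4 = 12 and occupies 8 bytes.
Bytes at offsets 12..19: AD D7 B1 48 8C 67 87 BD.
Big-endian stores the most-significant byte at the lowest address.
The bytes are already most-significant first: 0xADD7B1488C6787BD.
0xADD7B1488C6787BD = 12526675813705680829.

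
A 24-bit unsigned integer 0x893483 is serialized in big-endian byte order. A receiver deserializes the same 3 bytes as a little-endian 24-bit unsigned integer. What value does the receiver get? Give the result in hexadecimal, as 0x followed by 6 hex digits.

Stored big-endian, the bytes at ascending addresses are 89 34 83.
Read back as little-endian, the first byte is least significant, giving 0x833489.

0x833489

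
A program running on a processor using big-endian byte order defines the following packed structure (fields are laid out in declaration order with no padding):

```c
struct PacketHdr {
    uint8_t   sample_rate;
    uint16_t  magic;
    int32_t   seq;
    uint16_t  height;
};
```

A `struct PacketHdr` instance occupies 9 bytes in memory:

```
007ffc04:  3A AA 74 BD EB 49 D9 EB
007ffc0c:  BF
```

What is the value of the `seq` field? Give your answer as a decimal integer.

-1108653607

`seq` follows `sample_rate` (1 B), `magic` (2 B), so it starts at offset 1 + 2 = 3 and occupies 4 bytes.
Bytes at offsets 3..6: BD EB 49 D9.
Big-endian stores the most-significant byte at the lowest address.
The bytes are already most-significant first: 0xBDEB49D9.
Top bit is set, so as a signed 32-bit value this is 0xBDEB49D9 − 2^32 = -1108653607.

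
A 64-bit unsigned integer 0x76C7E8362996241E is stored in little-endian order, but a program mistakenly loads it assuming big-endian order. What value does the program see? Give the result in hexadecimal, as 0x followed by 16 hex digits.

Stored little-endian, the bytes at ascending addresses are 1E 24 96 29 36 E8 C7 76.
Read back as big-endian, the last byte is least significant, giving 0x1E24962936E8C776.

0x1E24962936E8C776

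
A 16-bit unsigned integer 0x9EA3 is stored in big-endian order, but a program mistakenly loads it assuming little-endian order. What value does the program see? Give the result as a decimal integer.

41886

Stored big-endian, the bytes at ascending addresses are 9E A3.
Read back as little-endian, the first byte is least significant, giving 0xA39E.
0xA39E = 41886.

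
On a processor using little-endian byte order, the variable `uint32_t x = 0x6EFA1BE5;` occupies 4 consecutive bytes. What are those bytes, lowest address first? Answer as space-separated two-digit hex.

Split into bytes (most-significant first): 6E FA 1B E5.
In little-endian order the low byte comes first in memory.
So at ascending addresses the bytes are E5 1B FA 6E.

E5 1B FA 6E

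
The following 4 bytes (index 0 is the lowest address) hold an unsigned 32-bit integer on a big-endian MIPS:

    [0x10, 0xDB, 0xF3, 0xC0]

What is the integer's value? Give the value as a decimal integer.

282850240

In big-endian order the high byte comes first in memory.
The bytes are already most-significant first: 0x10DBF3C0.
0x10DBF3C0 = 282850240.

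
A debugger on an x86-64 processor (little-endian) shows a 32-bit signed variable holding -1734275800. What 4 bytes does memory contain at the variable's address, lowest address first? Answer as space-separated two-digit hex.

28 0D A1 98

Two's complement of -1734275800 in 32 bits: 1734275800 = 0x675EF2D8; invert → 0x98A10D27; add 1 → 0x98A10D28.
Split into bytes (most-significant first): 98 A1 0D 28.
Little-endian: lowest address holds the least-significant byte.
So at ascending addresses the bytes are 28 0D A1 98.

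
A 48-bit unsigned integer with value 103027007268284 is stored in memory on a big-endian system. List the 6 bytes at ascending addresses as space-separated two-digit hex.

5D B3 D8 2B A5 BC

103027007268284 in hexadecimal, padded to 48 bits, is 0x5DB3D82BA5BC.
Split into bytes (most-significant first): 5D B3 D8 2B A5 BC.
In big-endian order the high byte comes first in memory.
So the memory order matches the most-significant-first order: 5D B3 D8 2B A5 BC.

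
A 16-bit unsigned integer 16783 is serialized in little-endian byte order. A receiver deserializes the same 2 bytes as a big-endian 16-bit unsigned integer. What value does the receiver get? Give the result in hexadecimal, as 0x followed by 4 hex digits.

16783 in 16-bit hexadecimal is 0x418F.
Stored little-endian, the bytes at ascending addresses are 8F 41.
Read back as big-endian, the last byte is least significant, giving 0x8F41.

0x8F41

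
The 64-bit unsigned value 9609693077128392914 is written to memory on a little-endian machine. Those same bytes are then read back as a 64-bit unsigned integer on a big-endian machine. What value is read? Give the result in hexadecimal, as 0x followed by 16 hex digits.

9609693077128392914 in 64-bit hexadecimal is 0x855C7CF076C4B0D2.
Stored little-endian, the bytes at ascending addresses are D2 B0 C4 76 F0 7C 5C 85.
Read back as big-endian, the last byte is least significant, giving 0xD2B0C476F07C5C85.

0xD2B0C476F07C5C85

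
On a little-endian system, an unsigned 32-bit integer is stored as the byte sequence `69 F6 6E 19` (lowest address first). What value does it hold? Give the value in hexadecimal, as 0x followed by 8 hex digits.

In little-endian order the low byte comes first in memory.
Reassemble most-significant byte first: 19 6E F6 69 → 0x196EF669.

0x196EF669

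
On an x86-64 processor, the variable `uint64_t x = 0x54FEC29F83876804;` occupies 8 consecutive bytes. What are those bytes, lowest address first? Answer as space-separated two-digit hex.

04 68 87 83 9F C2 FE 54

Split into bytes (most-significant first): 54 FE C2 9F 83 87 68 04.
Little-endian stores the least-significant byte at the lowest address.
So at ascending addresses the bytes are 04 68 87 83 9F C2 FE 54.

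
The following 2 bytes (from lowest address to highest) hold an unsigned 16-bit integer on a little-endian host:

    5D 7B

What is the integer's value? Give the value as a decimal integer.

Little-endian stores the least-significant byte at the lowest address.
Reassemble most-significant byte first: 7B 5D → 0x7B5D.
0x7B5D = 31581.

31581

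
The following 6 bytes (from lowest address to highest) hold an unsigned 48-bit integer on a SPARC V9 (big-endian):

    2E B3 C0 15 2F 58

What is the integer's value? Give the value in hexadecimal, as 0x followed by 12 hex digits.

Big-endian: lowest address holds the most-significant byte.
The bytes are already most-significant first: 0x2EB3C0152F58.

0x2EB3C0152F58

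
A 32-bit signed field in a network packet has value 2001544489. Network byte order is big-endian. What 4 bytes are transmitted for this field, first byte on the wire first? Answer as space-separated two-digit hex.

2001544489 in hexadecimal, padded to 32 bits, is 0x774D2529.
Split into bytes (most-significant first): 77 4D 25 29.
Big-endian stores the most-significant byte at the lowest address.
So the memory order matches the most-significant-first order: 77 4D 25 29.

77 4D 25 29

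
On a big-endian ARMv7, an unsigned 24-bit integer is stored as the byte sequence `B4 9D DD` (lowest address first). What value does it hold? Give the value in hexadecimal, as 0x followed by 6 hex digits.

Big-endian: lowest address holds the most-significant byte.
The bytes are already most-significant first: 0xB49DDD.

0xB49DDD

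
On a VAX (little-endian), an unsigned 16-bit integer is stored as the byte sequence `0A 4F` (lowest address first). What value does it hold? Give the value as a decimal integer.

20234

Little-endian stores the least-significant byte at the lowest address.
Reassemble most-significant byte first: 4F 0A → 0x4F0A.
0x4F0A = 20234.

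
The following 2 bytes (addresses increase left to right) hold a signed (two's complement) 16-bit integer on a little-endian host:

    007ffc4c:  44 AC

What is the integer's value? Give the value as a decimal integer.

-21436

Little-endian stores the least-significant byte at the lowest address.
Reassemble most-significant byte first: AC 44 → 0xAC44.
Top bit is set, so as a signed 16-bit value this is 0xAC44 − 2^16 = -21436.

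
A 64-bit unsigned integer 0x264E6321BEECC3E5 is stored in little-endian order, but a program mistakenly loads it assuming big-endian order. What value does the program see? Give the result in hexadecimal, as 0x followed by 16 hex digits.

0xE5C3ECBE21634E26

Stored little-endian, the bytes at ascending addresses are E5 C3 EC BE 21 63 4E 26.
Read back as big-endian, the last byte is least significant, giving 0xE5C3ECBE21634E26.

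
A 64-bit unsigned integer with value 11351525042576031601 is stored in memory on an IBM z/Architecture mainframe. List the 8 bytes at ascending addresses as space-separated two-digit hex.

9D 88 B7 E2 1D B1 FF 71

11351525042576031601 in hexadecimal, padded to 64 bits, is 0x9D88B7E21DB1FF71.
Split into bytes (most-significant first): 9D 88 B7 E2 1D B1 FF 71.
Big-endian: lowest address holds the most-significant byte.
So the memory order matches the most-significant-first order: 9D 88 B7 E2 1D B1 FF 71.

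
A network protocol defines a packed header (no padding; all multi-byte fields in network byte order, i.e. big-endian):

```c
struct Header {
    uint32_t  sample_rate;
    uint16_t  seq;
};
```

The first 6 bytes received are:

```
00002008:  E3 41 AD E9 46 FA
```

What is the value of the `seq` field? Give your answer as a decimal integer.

`seq` follows `sample_rate` (4 bytes), so it starts at byte offset 4 and occupies 2 bytes.
Bytes at offsets 4..5: 46 FA.
In big-endian order the high byte comes first in memory.
The bytes are already most-significant first: 0x46FA.
0x46FA = 18170.

18170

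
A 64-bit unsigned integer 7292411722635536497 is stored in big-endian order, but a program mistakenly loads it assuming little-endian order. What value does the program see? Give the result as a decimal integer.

7292411722635536497 in 64-bit hexadecimal is 0x6533D9D32B95E871.
Stored big-endian, the bytes at ascending addresses are 65 33 D9 D3 2B 95 E8 71.
Read back as little-endian, the first byte is least significant, giving 0x71E8952BD3D93365.
0x71E8952BD3D93365 = 8207974336353088357.

8207974336353088357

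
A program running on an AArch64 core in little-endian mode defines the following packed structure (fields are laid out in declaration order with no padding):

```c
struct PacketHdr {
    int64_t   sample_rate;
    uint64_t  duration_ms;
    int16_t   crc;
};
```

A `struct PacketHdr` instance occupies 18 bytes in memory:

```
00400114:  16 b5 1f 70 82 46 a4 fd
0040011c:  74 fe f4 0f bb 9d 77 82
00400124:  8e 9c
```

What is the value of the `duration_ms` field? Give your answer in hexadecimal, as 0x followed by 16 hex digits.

0x82779DBB0FF4FE74

`duration_ms` follows `sample_rate` (8 bytes), so it starts at byte offset 8 and occupies 8 bytes.
Bytes at offsets 8..15: 74 FE F4 0F BB 9D 77 82.
Little-endian stores the least-significant byte at the lowest address.
Reassemble most-significant byte first: 82 77 9D BB 0F F4 FE 74 → 0x82779DBB0FF4FE74.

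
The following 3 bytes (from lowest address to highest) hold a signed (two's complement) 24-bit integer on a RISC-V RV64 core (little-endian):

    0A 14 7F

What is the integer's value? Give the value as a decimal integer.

In little-endian order the low byte comes first in memory.
Reassemble most-significant byte first: 7F 14 0A → 0x7F140A.
0x7F140A = 8328202.

8328202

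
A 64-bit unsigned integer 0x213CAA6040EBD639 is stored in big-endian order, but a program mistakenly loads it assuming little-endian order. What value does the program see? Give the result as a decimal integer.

Stored big-endian, the bytes at ascending addresses are 21 3C AA 60 40 EB D6 39.
Read back as little-endian, the first byte is least significant, giving 0x39D6EB4060AA3C21.
0x39D6EB4060AA3C21 = 4167777166910176289.

4167777166910176289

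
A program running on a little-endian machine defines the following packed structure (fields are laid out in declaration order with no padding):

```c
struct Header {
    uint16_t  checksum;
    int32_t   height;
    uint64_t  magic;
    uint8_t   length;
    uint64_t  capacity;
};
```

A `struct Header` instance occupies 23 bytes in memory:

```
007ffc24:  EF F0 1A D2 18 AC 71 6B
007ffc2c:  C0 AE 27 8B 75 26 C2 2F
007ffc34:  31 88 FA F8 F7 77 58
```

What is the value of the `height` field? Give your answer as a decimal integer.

`height` follows `checksum` (2 bytes), so it starts at byte offset 2 and occupies 4 bytes.
Bytes at offsets 2..5: 1A D2 18 AC.
Little-endian: lowest address holds the least-significant byte.
Reassemble most-significant byte first: AC 18 D2 1A → 0xAC18D21A.
Top bit is set, so as a signed 32-bit value this is 0xAC18D21A − 2^32 = -1407659494.

-1407659494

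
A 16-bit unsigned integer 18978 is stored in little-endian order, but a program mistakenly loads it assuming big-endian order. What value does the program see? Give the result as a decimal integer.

18978 in 16-bit hexadecimal is 0x4A22.
Stored little-endian, the bytes at ascending addresses are 22 4A.
Read back as big-endian, the last byte is least significant, giving 0x224A.
0x224A = 8778.

8778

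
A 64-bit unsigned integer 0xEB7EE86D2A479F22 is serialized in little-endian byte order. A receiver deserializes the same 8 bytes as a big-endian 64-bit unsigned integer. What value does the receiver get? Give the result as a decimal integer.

Stored little-endian, the bytes at ascending addresses are 22 9F 47 2A 6D E8 7E EB.
Read back as big-endian, the last byte is least significant, giving 0x229F472A6DE87EEB.
0x229F472A6DE87EEB = 2494790966144696043.

2494790966144696043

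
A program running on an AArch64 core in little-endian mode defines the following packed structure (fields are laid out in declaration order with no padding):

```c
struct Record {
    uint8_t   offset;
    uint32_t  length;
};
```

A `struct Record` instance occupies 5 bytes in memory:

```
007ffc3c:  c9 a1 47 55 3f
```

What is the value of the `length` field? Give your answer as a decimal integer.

1062553505

`length` follows `offset` (1 byte), so it starts at byte offset 1 and occupies 4 bytes.
Bytes at offsets 1..4: A1 47 55 3F.
In little-endian order the low byte comes first in memory.
Reassemble most-significant byte first: 3F 55 47 A1 → 0x3F5547A1.
0x3F5547A1 = 1062553505.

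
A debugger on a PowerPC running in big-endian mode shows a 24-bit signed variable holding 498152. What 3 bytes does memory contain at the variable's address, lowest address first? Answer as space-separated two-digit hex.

07 99 E8

498152 in hexadecimal, padded to 24 bits, is 0x0799E8.
Split into bytes (most-significant first): 07 99 E8.
In big-endian order the high byte comes first in memory.
So the memory order matches the most-significant-first order: 07 99 E8.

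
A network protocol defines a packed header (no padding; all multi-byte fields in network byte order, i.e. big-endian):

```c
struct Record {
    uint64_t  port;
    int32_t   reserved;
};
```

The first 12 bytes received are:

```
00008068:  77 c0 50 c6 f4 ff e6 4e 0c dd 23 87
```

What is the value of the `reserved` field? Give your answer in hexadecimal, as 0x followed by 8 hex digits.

0x0CDD2387

`reserved` follows `port` (8 bytes), so it starts at byte offset 8 and occupies 4 bytes.
Bytes at offsets 8..11: 0C DD 23 87.
In big-endian order the high byte comes first in memory.
The bytes are already most-significant first: 0x0CDD2387.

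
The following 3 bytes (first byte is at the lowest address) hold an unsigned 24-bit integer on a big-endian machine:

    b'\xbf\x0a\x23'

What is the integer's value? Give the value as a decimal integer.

Big-endian stores the most-significant byte at the lowest address.
The bytes are already most-significant first: 0xBF0A23.
0xBF0A23 = 12519971.

12519971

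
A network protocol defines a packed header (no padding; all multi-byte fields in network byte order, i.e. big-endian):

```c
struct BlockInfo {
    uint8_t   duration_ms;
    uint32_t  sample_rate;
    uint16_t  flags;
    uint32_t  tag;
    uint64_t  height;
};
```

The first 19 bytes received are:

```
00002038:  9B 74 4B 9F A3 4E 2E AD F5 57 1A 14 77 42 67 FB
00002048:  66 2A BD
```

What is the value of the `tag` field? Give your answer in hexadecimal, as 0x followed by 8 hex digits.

`tag` follows `duration_ms` (1 B), `sample_rate` (4 B), `flags` (2 B), so it starts at offset 1 + 4 + 2 = 7 and occupies 4 bytes.
Bytes at offsets 7..10: AD F5 57 1A.
Big-endian stores the most-significant byte at the lowest address.
The bytes are already most-significant first: 0xADF5571A.

0xADF5571A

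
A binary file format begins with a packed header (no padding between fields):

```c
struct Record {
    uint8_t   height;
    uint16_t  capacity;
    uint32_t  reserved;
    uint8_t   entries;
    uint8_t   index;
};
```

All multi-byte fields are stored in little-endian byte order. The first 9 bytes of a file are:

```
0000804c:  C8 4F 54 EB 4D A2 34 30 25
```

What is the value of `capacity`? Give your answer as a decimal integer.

`capacity` follows `height` (1 byte), so it starts at byte offset 1 and occupies 2 bytes.
Bytes at offsets 1..2: 4F 54.
In little-endian order the low byte comes first in memory.
Reassemble most-significant byte first: 54 4F → 0x544F.
0x544F = 21583.

21583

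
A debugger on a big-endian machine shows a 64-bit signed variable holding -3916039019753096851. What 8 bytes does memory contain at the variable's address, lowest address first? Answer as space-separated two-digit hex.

Two's complement of -3916039019753096851 in 64 bits: 3916039019753096851 = 0x365890BD8AF3C693; invert → 0xC9A76F42750C396C; add 1 → 0xC9A76F42750C396D.
Split into bytes (most-significant first): C9 A7 6F 42 75 0C 39 6D.
In big-endian order the high byte comes first in memory.
So the memory order matches the most-significant-first order: C9 A7 6F 42 75 0C 39 6D.

C9 A7 6F 42 75 0C 39 6D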